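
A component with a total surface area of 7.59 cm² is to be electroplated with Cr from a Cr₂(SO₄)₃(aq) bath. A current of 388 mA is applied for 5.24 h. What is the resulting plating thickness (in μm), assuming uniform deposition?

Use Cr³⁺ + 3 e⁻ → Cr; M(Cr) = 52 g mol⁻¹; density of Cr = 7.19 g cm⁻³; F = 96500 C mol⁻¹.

241 μm

Q = I·t = 0.3880 × 18864 = 7319 C; n(e⁻) = 0.07585 mol.
n(Cr) = n(e⁻)/3 = 0.02528 mol, so m = 0.02528 × 52 = 1.315 g.
Volume = m/ρ = 1.315 / 7.19 = 0.1828 cm³.
Thickness = V/A = 0.1828 / 7.59 = 0.0241 cm = 241 μm.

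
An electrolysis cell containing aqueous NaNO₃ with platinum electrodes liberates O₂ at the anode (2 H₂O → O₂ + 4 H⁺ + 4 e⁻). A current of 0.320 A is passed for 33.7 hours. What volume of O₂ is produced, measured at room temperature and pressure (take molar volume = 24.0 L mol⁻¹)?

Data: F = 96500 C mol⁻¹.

Q = I·t = 0.3200 A × 121320 s = 38820 C.
n(e⁻) = Q/F = 38820 / 96500 = 0.4023 mol.
4 electrons are transferred per O₂ molecule, so n(O₂) = 0.4023 / 4 = 0.1006 mol.
V = n × V_m = 0.1006 × 24.0 = 2.41 L.

2.41 L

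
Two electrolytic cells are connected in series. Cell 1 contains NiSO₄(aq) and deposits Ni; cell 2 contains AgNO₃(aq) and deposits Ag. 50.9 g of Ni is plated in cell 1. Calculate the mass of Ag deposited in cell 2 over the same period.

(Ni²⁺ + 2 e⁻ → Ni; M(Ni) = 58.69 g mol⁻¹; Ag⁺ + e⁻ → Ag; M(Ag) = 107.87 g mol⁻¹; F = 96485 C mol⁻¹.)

187 g

n(Ni) = 50.9 / 58.69 = 0.8673 mol.
Since Ni²⁺ + 2 e⁻ → Ni, n(e⁻) passed = 2 × 0.8673 = 1.735 mol.
Cells in series carry the same charge, so the same 1.735 mol of electrons passes through cell 2.
Ag⁺ + e⁻ → Ag, so n(Ag) = 1.735 / 1 = 1.735 mol.
m(Ag) = 1.735 × 107.87 = 187 g.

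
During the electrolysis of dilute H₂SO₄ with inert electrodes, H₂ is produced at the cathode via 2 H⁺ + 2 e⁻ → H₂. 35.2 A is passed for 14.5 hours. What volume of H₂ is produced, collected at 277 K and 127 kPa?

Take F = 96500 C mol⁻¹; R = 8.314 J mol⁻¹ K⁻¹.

Q = I·t = 35.20 A × 52200 s = 1837000 C.
n(e⁻) = Q/F = 1837000 / 96500 = 19.04 mol.
2 electrons are transferred per H₂ molecule, so n(H₂) = 19.04 / 2 = 9.520 mol.
V = nRT/P = (9.520 × 8.314 × 277) / (127 × 10³ Pa) = 0.173 m³ = 173 L.

173 L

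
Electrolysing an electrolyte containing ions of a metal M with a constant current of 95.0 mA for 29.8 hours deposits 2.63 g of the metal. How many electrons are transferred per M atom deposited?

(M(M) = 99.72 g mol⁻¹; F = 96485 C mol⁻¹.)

Q = I·t = 0.09500 A × 107280 s = 10190 C, so n(e⁻) = 10190/96485 = 0.1056 mol.
n(M) deposited = 2.63 / 99.72 = 0.02637 mol.
Electrons per atom = n(e⁻)/n(M) = 0.1056 / 0.02637 = 4.01 ≈ 4, so the ion is M⁴⁺.

4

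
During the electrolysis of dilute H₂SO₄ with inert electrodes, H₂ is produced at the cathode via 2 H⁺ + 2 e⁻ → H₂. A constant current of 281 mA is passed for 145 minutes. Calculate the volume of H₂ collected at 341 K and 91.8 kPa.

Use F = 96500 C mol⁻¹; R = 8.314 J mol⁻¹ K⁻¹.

0.391 L

Q = I·t = 0.2810 A × 8700.0 s = 2445 C.
n(e⁻) = Q/F = 2445 / 96500 = 0.02533 mol.
2 electrons are transferred per H₂ molecule, so n(H₂) = 0.02533 / 2 = 0.01267 mol.
V = nRT/P = (0.01267 × 8.314 × 341) / (91.8 × 10³ Pa) = 3.91 × 10⁻⁴ m³ = 0.391 L.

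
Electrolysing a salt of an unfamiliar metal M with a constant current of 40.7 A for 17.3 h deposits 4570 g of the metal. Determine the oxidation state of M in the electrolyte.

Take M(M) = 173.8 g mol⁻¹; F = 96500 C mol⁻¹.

+1

Q = I·t = 40.70 A × 62280 s = 2535000 C, so n(e⁻) = 2535000/96500 = 26.27 mol.
n(M) deposited = 4570 / 173.8 = 26.29 mol.
Electrons per atom = n(e⁻)/n(M) = 26.27 / 26.29 = 0.999 ≈ 1, so the ion is M⁺.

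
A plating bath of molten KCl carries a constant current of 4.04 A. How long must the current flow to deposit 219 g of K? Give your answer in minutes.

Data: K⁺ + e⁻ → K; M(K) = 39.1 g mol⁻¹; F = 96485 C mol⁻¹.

n(K) = m/M = 219 / 39.1 = 5.601 mol.
Each K atom requires 1 electron, so n(e⁻) = 1 × 5.601 = 5.601 mol.
Q = n(e⁻)·F = 5.601 × 96485 = 540400 C.
t = Q/I = 540400 / 4.040 A = 133800 s = 2230 min.

2230 min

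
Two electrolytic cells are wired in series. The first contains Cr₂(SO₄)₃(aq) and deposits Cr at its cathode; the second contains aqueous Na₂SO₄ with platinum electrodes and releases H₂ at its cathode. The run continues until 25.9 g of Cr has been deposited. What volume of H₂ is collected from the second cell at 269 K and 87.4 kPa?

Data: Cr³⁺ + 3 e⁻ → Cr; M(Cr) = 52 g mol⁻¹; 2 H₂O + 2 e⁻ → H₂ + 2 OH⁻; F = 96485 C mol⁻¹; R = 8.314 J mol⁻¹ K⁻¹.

19.1 L

n(Cr) = 25.9 / 52 = 0.4981 mol, so n(e⁻) = 3 × 0.4981 = 1.494 mol.
The cells are in series, so the same 1.494 mol of electrons passes through the second cell.
2 H₂O + 2 e⁻ → H₂ + 2 OH⁻ — 2 mol e⁻ per mol H₂, so n(H₂) = 1.494/2 = 0.7471 mol.
V = nRT/P = (0.7471 × 8.314 × 269) / (87.4 × 10³) = 0.0191 m³ = 19.1 L.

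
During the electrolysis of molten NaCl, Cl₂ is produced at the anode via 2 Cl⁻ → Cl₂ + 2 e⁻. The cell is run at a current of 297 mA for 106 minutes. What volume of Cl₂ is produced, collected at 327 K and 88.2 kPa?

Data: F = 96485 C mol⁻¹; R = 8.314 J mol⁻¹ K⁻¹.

0.302 L

Q = I·t = 0.2970 A × 6360.0 s = 1889 C.
n(e⁻) = Q/F = 1889 / 96485 = 0.01958 mol.
2 electrons are transferred per Cl₂ molecule, so n(Cl₂) = 0.01958 / 2 = 0.009789 mol.
V = nRT/P = (0.009789 × 8.314 × 327) / (88.2 × 10³ Pa) = 3.02 × 10⁻⁴ m³ = 0.302 L.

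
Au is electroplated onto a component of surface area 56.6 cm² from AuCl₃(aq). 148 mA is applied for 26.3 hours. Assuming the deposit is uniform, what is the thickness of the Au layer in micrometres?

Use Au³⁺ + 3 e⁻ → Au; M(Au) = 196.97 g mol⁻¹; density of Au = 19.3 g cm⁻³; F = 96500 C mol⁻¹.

87.3 μm

Q = I·t = 0.1480 × 94680 = 14010 C; n(e⁻) = 0.1452 mol.
n(Au) = n(e⁻)/3 = 0.04840 mol, so m = 0.04840 × 196.97 = 9.534 g.
Volume = m/ρ = 9.534 / 19.3 = 0.4940 cm³.
Thickness = V/A = 0.4940 / 56.6 = 0.00873 cm = 87.3 μm.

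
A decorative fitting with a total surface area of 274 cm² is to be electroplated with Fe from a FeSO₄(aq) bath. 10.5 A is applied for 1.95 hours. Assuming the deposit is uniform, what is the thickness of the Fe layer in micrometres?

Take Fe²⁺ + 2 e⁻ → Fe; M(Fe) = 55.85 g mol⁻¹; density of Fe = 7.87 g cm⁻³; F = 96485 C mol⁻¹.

Q = I·t = 10.50 × 7020.0 = 73710 C; n(e⁻) = 0.7640 mol.
n(Fe) = n(e⁻)/2 = 0.3820 mol, so m = 0.3820 × 55.85 = 21.33 g.
Volume = m/ρ = 21.33 / 7.87 = 2.711 cm³.
Thickness = V/A = 2.711 / 274 = 0.00989 cm = 98.9 μm.

98.9 μm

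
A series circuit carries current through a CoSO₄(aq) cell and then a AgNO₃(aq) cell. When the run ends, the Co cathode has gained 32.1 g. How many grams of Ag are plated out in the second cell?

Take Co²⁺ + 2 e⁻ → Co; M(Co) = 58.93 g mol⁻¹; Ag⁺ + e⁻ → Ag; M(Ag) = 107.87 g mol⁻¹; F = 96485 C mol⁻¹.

n(Co) = 32.1 / 58.93 = 0.5447 mol.
Since Co²⁺ + 2 e⁻ → Co, n(e⁻) passed = 2 × 0.5447 = 1.089 mol.
Cells in series carry the same charge, so the same 1.089 mol of electrons passes through cell 2.
Ag⁺ + e⁻ → Ag, so n(Ag) = 1.089 / 1 = 1.089 mol.
m(Ag) = 1.089 × 107.87 = 118 g.

118 g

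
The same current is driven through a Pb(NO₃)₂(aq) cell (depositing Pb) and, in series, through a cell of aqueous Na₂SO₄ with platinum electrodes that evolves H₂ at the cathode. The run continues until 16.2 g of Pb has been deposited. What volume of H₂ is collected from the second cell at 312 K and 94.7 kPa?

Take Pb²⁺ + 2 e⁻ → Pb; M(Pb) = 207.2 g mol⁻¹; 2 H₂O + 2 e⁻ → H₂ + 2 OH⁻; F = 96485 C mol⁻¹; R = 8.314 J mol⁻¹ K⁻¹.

2.14 L

n(Pb) = 16.2 / 207.2 = 0.07819 mol, so n(e⁻) = 2 × 0.07819 = 0.1564 mol.
The cells are in series, so the same 0.1564 mol of electrons passes through the second cell.
2 H₂O + 2 e⁻ → H₂ + 2 OH⁻ — 2 mol e⁻ per mol H₂, so n(H₂) = 0.1564/2 = 0.07819 mol.
V = nRT/P = (0.07819 × 8.314 × 312) / (94.7 × 10³) = 0.00214 m³ = 2.14 L.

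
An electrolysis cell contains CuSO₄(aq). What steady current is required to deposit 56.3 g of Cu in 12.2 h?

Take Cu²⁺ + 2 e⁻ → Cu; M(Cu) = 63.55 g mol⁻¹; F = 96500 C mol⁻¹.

n(Cu) = 56.3 / 63.55 = 0.8859 mol.
n(e⁻) = 2 × 0.8859 = 1.772 mol.
Q = n(e⁻)·F = 1.772 × 96500 = 171000 C.
I = Q/t = 171000 / 43920 s = 3.89 A.

3.89 A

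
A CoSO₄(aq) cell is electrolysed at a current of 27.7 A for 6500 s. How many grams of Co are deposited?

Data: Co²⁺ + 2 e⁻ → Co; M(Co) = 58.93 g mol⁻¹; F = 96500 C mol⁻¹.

55.0 g

Q = I·t = 27.70 A × 6500.0 s = 180000 C.
n(e⁻) = Q/F = 180000 / 96500 = 1.866 mol.
Co²⁺ + 2 e⁻ → Co, so n(Co) = n(e⁻)/2 = 0.9329 mol.
m = n·M = 0.9329 × 58.93 = 55.0 g.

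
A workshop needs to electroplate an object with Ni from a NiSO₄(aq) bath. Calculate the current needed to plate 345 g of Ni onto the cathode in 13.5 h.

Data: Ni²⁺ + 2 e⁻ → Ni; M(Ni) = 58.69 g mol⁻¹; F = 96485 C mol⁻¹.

23.3 A

n(Ni) = 345 / 58.69 = 5.878 mol.
n(e⁻) = 2 × 5.878 = 11.76 mol.
Q = n(e⁻)·F = 11.76 × 96485 = 1134000 C.
I = Q/t = 1134000 / 48600 s = 23.3 A.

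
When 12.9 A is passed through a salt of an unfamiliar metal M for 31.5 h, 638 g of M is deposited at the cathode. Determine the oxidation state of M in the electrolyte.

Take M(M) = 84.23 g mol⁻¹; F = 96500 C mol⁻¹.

+2

Q = I·t = 12.90 A × 113400 s = 1463000 C, so n(e⁻) = 1463000/96500 = 15.16 mol.
n(M) deposited = 638 / 84.23 = 7.574 mol.
Electrons per atom = n(e⁻)/n(M) = 15.16 / 7.574 = 2.00 ≈ 2, so the ion is M²⁺.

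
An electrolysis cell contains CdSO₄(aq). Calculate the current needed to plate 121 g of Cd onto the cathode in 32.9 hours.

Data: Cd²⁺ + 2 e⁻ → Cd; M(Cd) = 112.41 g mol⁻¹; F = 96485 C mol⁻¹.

1.75 A

n(Cd) = 121 / 112.41 = 1.076 mol.
n(e⁻) = 2 × 1.076 = 2.153 mol.
Q = n(e⁻)·F = 2.153 × 96485 = 207700 C.
I = Q/t = 207700 / 118440 s = 1.75 A.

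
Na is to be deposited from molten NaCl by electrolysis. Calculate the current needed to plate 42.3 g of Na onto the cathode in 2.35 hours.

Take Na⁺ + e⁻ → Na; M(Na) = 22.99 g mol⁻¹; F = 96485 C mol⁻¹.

21.0 A

n(Na) = 42.3 / 22.99 = 1.840 mol.
n(e⁻) = 1 × 1.840 = 1.840 mol.
Q = n(e⁻)·F = 1.840 × 96485 = 177500 C.
I = Q/t = 177500 / 8460.0 s = 21.0 A.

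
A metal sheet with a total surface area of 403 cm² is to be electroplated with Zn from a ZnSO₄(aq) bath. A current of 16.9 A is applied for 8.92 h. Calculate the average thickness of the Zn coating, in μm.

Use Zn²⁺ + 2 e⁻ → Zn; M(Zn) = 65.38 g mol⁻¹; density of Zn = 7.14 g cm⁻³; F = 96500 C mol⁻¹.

Q = I·t = 16.90 × 32112 = 542700 C; n(e⁻) = 5.624 mol.
n(Zn) = n(e⁻)/2 = 2.812 mol, so m = 2.812 × 65.38 = 183.8 g.
Volume = m/ρ = 183.8 / 7.14 = 25.75 cm³.
Thickness = V/A = 25.75 / 403 = 0.0639 cm = 639 μm.

639 μm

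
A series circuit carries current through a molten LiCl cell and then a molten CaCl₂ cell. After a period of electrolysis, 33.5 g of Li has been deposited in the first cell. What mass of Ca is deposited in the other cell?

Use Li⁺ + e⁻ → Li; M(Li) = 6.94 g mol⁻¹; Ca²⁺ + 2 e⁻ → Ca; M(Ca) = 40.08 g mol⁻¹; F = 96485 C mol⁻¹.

96.7 g

n(Li) = 33.5 / 6.94 = 4.827 mol.
Since Li⁺ + e⁻ → Li, n(e⁻) passed = 1 × 4.827 = 4.827 mol.
Cells in series carry the same charge, so the same 4.827 mol of electrons passes through cell 2.
Ca²⁺ + 2 e⁻ → Ca, so n(Ca) = 4.827 / 2 = 2.414 mol.
m(Ca) = 2.414 × 40.08 = 96.7 g.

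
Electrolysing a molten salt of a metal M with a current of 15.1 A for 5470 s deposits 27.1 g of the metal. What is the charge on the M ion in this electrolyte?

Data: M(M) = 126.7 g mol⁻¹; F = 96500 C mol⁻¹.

Q = I·t = 15.10 A × 5470.0 s = 82600 C, so n(e⁻) = 82600/96500 = 0.8559 mol.
n(M) deposited = 27.1 / 126.7 = 0.2139 mol.
Electrons per atom = n(e⁻)/n(M) = 0.8559 / 0.2139 = 4.00 ≈ 4, so the ion is M⁴⁺.

+4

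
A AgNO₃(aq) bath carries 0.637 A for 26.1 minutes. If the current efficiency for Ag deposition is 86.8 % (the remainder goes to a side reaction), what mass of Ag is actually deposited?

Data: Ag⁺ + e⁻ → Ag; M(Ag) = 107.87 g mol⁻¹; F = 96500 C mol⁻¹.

0.968 g

Q = I·t = 0.6370 × 1566.0 = 997.5 C.
n(e⁻) = 997.5/96500 = 0.01034 mol; theoretically n(Ag) = 0.01034/1 = 0.01034 mol, m_theo = 1.115 g.
At 86.8 % efficiency, m_actual = 0.868 × 1.115 = 0.968 g.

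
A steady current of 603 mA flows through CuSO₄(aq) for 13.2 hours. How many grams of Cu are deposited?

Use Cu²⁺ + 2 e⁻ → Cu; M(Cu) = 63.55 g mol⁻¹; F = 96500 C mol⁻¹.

9.44 g

Q = I·t = 0.6030 A × 47520 s = 28650 C.
n(e⁻) = Q/F = 28650 / 96500 = 0.2969 mol.
Cu²⁺ + 2 e⁻ → Cu, so n(Cu) = n(e⁻)/2 = 0.1485 mol.
m = n·M = 0.1485 × 63.55 = 9.44 g.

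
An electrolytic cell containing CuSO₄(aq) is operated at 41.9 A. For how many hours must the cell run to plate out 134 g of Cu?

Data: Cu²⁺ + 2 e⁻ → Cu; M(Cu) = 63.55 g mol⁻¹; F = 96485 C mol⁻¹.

n(Cu) = m/M = 134 / 63.55 = 2.109 mol.
Each Cu atom requires 2 electrons, so n(e⁻) = 2 × 2.109 = 4.217 mol.
Q = n(e⁻)·F = 4.217 × 96485 = 406900 C.
t = Q/I = 406900 / 41.90 A = 9711 s = 2.70 h.

2.70 h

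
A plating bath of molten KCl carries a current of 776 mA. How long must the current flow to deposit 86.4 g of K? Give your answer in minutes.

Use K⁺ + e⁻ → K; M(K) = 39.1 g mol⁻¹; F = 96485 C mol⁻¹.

4580 min

n(K) = m/M = 86.4 / 39.1 = 2.210 mol.
Each K atom requires 1 electron, so n(e⁻) = 1 × 2.210 = 2.210 mol.
Q = n(e⁻)·F = 2.210 × 96485 = 213200 C.
t = Q/I = 213200 / 0.7760 A = 274700 s = 4580 min.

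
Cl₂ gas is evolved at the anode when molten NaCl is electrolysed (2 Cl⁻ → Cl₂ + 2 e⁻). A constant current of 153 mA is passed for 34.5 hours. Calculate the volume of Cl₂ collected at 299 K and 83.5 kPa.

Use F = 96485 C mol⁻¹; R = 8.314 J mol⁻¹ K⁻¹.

2.93 L

Q = I·t = 0.1530 A × 124200 s = 19000 C.
n(e⁻) = Q/F = 19000 / 96485 = 0.1969 mol.
2 electrons are transferred per Cl₂ molecule, so n(Cl₂) = 0.1969 / 2 = 0.09847 mol.
V = nRT/P = (0.09847 × 8.314 × 299) / (83.5 × 10³ Pa) = 0.00293 m³ = 2.93 L.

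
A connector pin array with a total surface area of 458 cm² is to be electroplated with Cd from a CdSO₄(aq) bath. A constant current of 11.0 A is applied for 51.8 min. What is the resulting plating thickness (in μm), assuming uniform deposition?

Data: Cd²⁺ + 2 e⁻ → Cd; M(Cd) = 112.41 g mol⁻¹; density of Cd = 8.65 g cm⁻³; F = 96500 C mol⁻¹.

Q = I·t = 11.00 × 3108.0 = 34190 C; n(e⁻) = 0.3543 mol.
n(Cd) = n(e⁻)/2 = 0.1771 mol, so m = 0.1771 × 112.41 = 19.91 g.
Volume = m/ρ = 19.91 / 8.65 = 2.302 cm³.
Thickness = V/A = 2.302 / 458 = 0.00503 cm = 50.3 μm.

50.3 μm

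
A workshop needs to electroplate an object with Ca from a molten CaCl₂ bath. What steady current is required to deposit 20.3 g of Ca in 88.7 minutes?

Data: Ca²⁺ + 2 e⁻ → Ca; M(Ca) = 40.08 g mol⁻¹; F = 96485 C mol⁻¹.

n(Ca) = 20.3 / 40.08 = 0.5065 mol.
n(e⁻) = 2 × 0.5065 = 1.013 mol.
Q = n(e⁻)·F = 1.013 × 96485 = 97740 C.
I = Q/t = 97740 / 5322.0 s = 18.4 A.

18.4 A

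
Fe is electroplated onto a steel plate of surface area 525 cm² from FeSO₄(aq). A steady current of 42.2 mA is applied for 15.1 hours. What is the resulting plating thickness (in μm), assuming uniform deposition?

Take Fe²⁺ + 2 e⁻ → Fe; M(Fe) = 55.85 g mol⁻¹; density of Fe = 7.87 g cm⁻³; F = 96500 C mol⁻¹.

Q = I·t = 0.04220 × 54360 = 2294 C; n(e⁻) = 0.02377 mol.
n(Fe) = n(e⁻)/2 = 0.01189 mol, so m = 0.01189 × 55.85 = 0.6638 g.
Volume = m/ρ = 0.6638 / 7.87 = 0.08435 cm³.
Thickness = V/A = 0.08435 / 525 = 1.61 × 10⁻⁴ cm = 1.61 μm.

1.61 μm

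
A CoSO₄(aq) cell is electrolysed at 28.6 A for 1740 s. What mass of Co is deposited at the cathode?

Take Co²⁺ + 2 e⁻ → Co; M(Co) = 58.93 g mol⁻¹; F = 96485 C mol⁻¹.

Q = I·t = 28.60 A × 1740.0 s = 49760 C.
n(e⁻) = Q/F = 49760 / 96485 = 0.5158 mol.
Co²⁺ + 2 e⁻ → Co, so n(Co) = n(e⁻)/2 = 0.2579 mol.
m = n·M = 0.2579 × 58.93 = 15.2 g.

15.2 g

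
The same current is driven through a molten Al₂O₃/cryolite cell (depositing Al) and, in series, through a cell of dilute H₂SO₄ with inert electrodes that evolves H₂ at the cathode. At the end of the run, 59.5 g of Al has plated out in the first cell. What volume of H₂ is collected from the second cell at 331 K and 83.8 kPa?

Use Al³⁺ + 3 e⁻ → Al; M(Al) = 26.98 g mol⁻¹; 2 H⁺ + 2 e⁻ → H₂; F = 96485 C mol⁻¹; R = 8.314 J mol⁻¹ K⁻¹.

109 L

n(Al) = 59.5 / 26.98 = 2.205 mol, so n(e⁻) = 3 × 2.205 = 6.616 mol.
The cells are in series, so the same 6.616 mol of electrons passes through the second cell.
2 H⁺ + 2 e⁻ → H₂ — 2 mol e⁻ per mol H₂, so n(H₂) = 6.616/2 = 3.308 mol.
V = nRT/P = (3.308 × 8.314 × 331) / (83.8 × 10³) = 0.109 m³ = 109 L.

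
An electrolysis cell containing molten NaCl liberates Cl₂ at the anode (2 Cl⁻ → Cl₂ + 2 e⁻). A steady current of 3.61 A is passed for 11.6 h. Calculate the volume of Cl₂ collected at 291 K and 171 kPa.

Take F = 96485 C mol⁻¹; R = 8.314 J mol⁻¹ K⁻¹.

11.1 L

Q = I·t = 3.610 A × 41760 s = 150800 C.
n(e⁻) = Q/F = 150800 / 96485 = 1.562 mol.
2 electrons are transferred per Cl₂ molecule, so n(Cl₂) = 1.562 / 2 = 0.7812 mol.
V = nRT/P = (0.7812 × 8.314 × 291) / (171 × 10³ Pa) = 0.0111 m³ = 11.1 L.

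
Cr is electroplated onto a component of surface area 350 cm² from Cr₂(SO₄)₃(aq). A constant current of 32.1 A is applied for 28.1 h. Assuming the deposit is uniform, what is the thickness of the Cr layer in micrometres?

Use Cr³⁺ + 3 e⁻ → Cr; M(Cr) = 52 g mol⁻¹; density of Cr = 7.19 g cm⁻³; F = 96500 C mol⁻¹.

2320 μm

Q = I·t = 32.10 × 101160 = 3247000 C; n(e⁻) = 33.65 mol.
n(Cr) = n(e⁻)/3 = 11.22 mol, so m = 11.22 × 52 = 583.3 g.
Volume = m/ρ = 583.3 / 7.19 = 81.12 cm³.
Thickness = V/A = 81.12 / 350 = 0.232 cm = 2320 μm.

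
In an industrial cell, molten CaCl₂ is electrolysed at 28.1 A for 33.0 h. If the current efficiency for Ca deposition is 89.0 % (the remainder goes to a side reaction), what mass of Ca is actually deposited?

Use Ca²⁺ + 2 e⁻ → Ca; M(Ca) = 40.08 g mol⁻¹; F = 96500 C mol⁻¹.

Q = I·t = 28.10 × 118800 = 3338000 C.
n(e⁻) = 3338000/96500 = 34.59 mol; theoretically n(Ca) = 34.59/2 = 17.30 mol, m_theo = 693.3 g.
At 89.0 % efficiency, m_actual = 0.890 × 693.3 = 617 g.

617 g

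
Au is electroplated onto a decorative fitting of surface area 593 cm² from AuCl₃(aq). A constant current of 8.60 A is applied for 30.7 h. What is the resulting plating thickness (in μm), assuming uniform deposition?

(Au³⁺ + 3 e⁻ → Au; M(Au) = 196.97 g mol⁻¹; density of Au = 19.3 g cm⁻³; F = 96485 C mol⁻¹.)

565 μm

Q = I·t = 8.600 × 110520 = 950500 C; n(e⁻) = 9.851 mol.
n(Au) = n(e⁻)/3 = 3.284 mol, so m = 3.284 × 196.97 = 646.8 g.
Volume = m/ρ = 646.8 / 19.3 = 33.51 cm³.
Thickness = V/A = 33.51 / 593 = 0.0565 cm = 565 μm.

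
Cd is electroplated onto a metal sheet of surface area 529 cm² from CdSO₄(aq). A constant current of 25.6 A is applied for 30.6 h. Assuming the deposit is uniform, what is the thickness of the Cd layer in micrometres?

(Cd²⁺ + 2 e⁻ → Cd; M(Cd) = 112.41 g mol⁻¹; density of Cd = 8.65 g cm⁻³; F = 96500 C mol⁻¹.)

3590 μm

Q = I·t = 25.60 × 110160 = 2820000 C; n(e⁻) = 29.22 mol.
n(Cd) = n(e⁻)/2 = 14.61 mol, so m = 14.61 × 112.41 = 1643 g.
Volume = m/ρ = 1643 / 8.65 = 189.9 cm³.
Thickness = V/A = 189.9 / 529 = 0.359 cm = 3590 μm.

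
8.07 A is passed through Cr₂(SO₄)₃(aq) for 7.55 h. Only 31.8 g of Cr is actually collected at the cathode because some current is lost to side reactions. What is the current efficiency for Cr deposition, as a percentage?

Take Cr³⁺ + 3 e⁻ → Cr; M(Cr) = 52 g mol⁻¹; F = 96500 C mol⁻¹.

Q = I·t = 8.070 × 27180 = 219300 C; n(e⁻) = 219300/96500 = 2.273 mol.
Theoretical n(Cr) = n(e⁻)/3 = 0.7577 mol, i.e. m_theo = 0.7577 × 52 = 39.40 g.
Efficiency = m_actual / m_theo = 31.8 / 39.40 = 80.7 %.

80.7 %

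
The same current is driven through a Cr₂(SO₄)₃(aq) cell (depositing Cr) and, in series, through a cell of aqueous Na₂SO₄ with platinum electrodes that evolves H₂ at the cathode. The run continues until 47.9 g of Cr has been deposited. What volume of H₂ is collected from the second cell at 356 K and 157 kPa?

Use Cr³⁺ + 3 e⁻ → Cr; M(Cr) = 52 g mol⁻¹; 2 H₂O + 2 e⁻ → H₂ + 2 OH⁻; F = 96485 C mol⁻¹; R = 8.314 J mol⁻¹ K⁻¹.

n(Cr) = 47.9 / 52 = 0.9212 mol, so n(e⁻) = 3 × 0.9212 = 2.763 mol.
The cells are in series, so the same 2.763 mol of electrons passes through the second cell.
2 H₂O + 2 e⁻ → H₂ + 2 OH⁻ — 2 mol e⁻ per mol H₂, so n(H₂) = 2.763/2 = 1.382 mol.
V = nRT/P = (1.382 × 8.314 × 356) / (157 × 10³) = 0.0260 m³ = 26.0 L.

26.0 L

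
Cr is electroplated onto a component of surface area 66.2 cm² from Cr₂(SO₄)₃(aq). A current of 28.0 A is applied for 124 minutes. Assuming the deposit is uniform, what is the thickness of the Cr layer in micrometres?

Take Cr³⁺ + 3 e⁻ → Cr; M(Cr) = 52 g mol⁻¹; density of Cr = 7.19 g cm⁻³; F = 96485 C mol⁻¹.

Q = I·t = 28.00 × 7440.0 = 208300 C; n(e⁻) = 2.159 mol.
n(Cr) = n(e⁻)/3 = 0.7197 mol, so m = 0.7197 × 52 = 37.42 g.
Volume = m/ρ = 37.42 / 7.19 = 5.205 cm³.
Thickness = V/A = 5.205 / 66.2 = 0.0786 cm = 786 μm.

786 μm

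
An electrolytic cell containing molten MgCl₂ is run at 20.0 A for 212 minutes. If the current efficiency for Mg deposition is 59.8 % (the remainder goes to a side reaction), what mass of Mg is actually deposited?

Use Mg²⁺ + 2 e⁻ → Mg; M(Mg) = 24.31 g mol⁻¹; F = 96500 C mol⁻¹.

19.2 g

Q = I·t = 20.00 × 12720 = 254400 C.
n(e⁻) = 254400/96500 = 2.636 mol; theoretically n(Mg) = 2.636/2 = 1.318 mol, m_theo = 32.04 g.
At 59.8 % efficiency, m_actual = 0.598 × 32.04 = 19.2 g.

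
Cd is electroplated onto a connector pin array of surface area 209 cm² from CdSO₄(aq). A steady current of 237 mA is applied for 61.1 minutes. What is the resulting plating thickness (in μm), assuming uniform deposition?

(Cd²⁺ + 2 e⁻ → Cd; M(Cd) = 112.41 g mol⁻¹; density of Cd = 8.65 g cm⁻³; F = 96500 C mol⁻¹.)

Q = I·t = 0.2370 × 3666.0 = 868.8 C; n(e⁻) = 0.009004 mol.
n(Cd) = n(e⁻)/2 = 0.004502 mol, so m = 0.004502 × 112.41 = 0.5060 g.
Volume = m/ρ = 0.5060 / 8.65 = 0.05850 cm³.
Thickness = V/A = 0.05850 / 209 = 2.80 × 10⁻⁴ cm = 2.80 μm.

2.80 μm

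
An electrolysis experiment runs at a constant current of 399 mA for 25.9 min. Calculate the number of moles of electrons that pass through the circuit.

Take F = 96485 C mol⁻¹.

0.00643 mol

Q = I·t = 0.3990 A × 1554.0 s = 620.0 C.
n(e⁻) = Q/F = 620.0 / 96485 = 0.00643 mol.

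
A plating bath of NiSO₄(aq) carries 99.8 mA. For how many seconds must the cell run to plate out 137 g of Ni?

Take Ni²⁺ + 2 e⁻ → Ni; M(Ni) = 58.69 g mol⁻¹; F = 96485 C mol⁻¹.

n(Ni) = m/M = 137 / 58.69 = 2.334 mol.
Each Ni atom requires 2 electrons, so n(e⁻) = 2 × 2.334 = 4.669 mol.
Q = n(e⁻)·F = 4.669 × 96485 = 450400 C.
t = Q/I = 450400 / 0.09980 A = 4514000 s.

4.51 × 10⁶ s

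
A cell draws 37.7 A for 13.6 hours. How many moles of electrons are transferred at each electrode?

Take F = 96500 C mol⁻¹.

Q = I·t = 37.70 A × 48960 s = 1846000 C.
n(e⁻) = Q/F = 1846000 / 96500 = 19.1 mol.

19.1 mol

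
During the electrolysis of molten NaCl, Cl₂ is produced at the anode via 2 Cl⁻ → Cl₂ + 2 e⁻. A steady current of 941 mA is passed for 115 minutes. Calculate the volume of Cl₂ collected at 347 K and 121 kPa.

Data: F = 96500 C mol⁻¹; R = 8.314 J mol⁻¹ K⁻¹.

0.802 L

Q = I·t = 0.9410 A × 6900.0 s = 6493 C.
n(e⁻) = Q/F = 6493 / 96500 = 0.06728 mol.
2 electrons are transferred per Cl₂ molecule, so n(Cl₂) = 0.06728 / 2 = 0.03364 mol.
V = nRT/P = (0.03364 × 8.314 × 347) / (121 × 10³ Pa) = 8.02 × 10⁻⁴ m³ = 0.802 L.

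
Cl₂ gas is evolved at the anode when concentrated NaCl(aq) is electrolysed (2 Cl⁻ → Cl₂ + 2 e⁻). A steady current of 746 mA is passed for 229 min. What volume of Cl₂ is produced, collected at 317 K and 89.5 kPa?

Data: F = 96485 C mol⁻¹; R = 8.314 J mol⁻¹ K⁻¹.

Q = I·t = 0.7460 A × 13740 s = 10250 C.
n(e⁻) = Q/F = 10250 / 96485 = 0.1062 mol.
2 electrons are transferred per Cl₂ molecule, so n(Cl₂) = 0.1062 / 2 = 0.05312 mol.
V = nRT/P = (0.05312 × 8.314 × 317) / (89.5 × 10³ Pa) = 0.00156 m³ = 1.56 L.

1.56 L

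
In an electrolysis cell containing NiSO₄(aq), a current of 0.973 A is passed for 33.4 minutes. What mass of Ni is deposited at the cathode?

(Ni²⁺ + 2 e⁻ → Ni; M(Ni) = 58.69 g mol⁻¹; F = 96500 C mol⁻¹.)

Q = I·t = 0.9730 A × 2004.0 s = 1950 C.
n(e⁻) = Q/F = 1950 / 96500 = 0.02021 mol.
Ni²⁺ + 2 e⁻ → Ni, so n(Ni) = n(e⁻)/2 = 0.01010 mol.
m = n·M = 0.01010 × 58.69 = 0.593 g.

0.593 g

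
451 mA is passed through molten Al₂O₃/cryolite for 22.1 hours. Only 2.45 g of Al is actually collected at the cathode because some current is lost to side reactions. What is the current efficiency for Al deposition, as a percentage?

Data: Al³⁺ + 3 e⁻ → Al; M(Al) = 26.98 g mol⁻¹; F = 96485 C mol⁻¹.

Q = I·t = 0.4510 × 79560 = 35880 C; n(e⁻) = 35880/96485 = 0.3719 mol.
Theoretical n(Al) = n(e⁻)/3 = 0.1240 mol, i.e. m_theo = 0.1240 × 26.98 = 3.345 g.
Efficiency = m_actual / m_theo = 2.45 / 3.345 = 73.3 %.

73.3 %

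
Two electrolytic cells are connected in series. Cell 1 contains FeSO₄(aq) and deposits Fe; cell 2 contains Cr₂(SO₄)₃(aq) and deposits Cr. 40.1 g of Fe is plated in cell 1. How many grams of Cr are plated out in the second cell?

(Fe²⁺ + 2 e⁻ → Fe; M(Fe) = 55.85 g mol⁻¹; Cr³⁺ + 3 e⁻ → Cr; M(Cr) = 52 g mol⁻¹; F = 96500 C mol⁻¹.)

n(Fe) = 40.1 / 55.85 = 0.7180 mol.
Since Fe²⁺ + 2 e⁻ → Fe, n(e⁻) passed = 2 × 0.7180 = 1.436 mol.
Cells in series carry the same charge, so the same 1.436 mol of electrons passes through cell 2.
Cr³⁺ + 3 e⁻ → Cr, so n(Cr) = 1.436 / 3 = 0.4787 mol.
m(Cr) = 0.4787 × 52 = 24.9 g.

24.9 g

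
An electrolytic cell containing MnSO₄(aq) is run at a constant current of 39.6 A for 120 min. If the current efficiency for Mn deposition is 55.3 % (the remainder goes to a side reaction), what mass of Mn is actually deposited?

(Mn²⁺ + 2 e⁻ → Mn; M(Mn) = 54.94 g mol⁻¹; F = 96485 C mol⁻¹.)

Q = I·t = 39.60 × 7200.0 = 285100 C.
n(e⁻) = 285100/96485 = 2.955 mol; theoretically n(Mn) = 2.955/2 = 1.478 mol, m_theo = 81.18 g.
At 55.3 % efficiency, m_actual = 0.553 × 81.18 = 44.9 g.

44.9 g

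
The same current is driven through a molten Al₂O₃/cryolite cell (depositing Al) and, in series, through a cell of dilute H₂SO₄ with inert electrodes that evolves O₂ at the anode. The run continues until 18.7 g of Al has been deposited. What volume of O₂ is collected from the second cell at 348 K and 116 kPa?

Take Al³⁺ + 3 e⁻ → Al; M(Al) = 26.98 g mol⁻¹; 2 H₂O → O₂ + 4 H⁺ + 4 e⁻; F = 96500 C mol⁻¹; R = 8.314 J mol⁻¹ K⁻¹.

n(Al) = 18.7 / 26.98 = 0.6931 mol, so n(e⁻) = 3 × 0.6931 = 2.079 mol.
The cells are in series, so the same 2.079 mol of electrons passes through the second cell.
2 H₂O → O₂ + 4 H⁺ + 4 e⁻ — 4 mol e⁻ per mol O₂, so n(O₂) = 2.079/4 = 0.5198 mol.
V = nRT/P = (0.5198 × 8.314 × 348) / (116 × 10³) = 0.0130 m³ = 13.0 L.

13.0 L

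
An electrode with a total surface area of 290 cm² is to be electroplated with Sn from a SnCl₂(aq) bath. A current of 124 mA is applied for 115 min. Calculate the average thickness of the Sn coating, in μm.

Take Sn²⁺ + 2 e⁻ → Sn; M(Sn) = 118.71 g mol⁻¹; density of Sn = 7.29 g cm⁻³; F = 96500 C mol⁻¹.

2.49 μm

Q = I·t = 0.1240 × 6900.0 = 855.6 C; n(e⁻) = 0.008866 mol.
n(Sn) = n(e⁻)/2 = 0.004433 mol, so m = 0.004433 × 118.71 = 0.5263 g.
Volume = m/ρ = 0.5263 / 7.29 = 0.07219 cm³.
Thickness = V/A = 0.07219 / 290 = 2.49 × 10⁻⁴ cm = 2.49 μm.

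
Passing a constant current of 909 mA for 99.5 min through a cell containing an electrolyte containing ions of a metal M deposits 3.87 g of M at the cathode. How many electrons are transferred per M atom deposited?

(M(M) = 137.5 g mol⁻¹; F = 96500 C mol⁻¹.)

2

Q = I·t = 0.9090 A × 5970.0 s = 5427 C, so n(e⁻) = 5427/96500 = 0.05624 mol.
n(M) deposited = 3.87 / 137.5 = 0.02815 mol.
Electrons per atom = n(e⁻)/n(M) = 0.05624 / 0.02815 = 2.00 ≈ 2, so the ion is M²⁺.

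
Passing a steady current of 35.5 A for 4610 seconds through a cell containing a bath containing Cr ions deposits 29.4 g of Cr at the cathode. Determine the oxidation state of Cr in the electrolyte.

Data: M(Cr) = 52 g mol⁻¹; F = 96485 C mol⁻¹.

Q = I·t = 35.50 A × 4610.0 s = 163700 C, so n(e⁻) = 163700/96485 = 1.696 mol.
n(Cr) deposited = 29.4 / 52 = 0.5654 mol.
Electrons per atom = n(e⁻)/n(Cr) = 1.696 / 0.5654 = 3.00 ≈ 3, so the ion is Cr³⁺.

+3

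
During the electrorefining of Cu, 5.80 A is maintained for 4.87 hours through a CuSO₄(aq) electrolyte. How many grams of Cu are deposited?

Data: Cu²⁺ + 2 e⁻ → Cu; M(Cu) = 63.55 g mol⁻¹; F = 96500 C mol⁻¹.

Q = I·t = 5.800 A × 17532 s = 101700 C.
n(e⁻) = Q/F = 101700 / 96500 = 1.054 mol.
Cu²⁺ + 2 e⁻ → Cu, so n(Cu) = n(e⁻)/2 = 0.5269 mol.
m = n·M = 0.5269 × 63.55 = 33.5 g.

33.5 g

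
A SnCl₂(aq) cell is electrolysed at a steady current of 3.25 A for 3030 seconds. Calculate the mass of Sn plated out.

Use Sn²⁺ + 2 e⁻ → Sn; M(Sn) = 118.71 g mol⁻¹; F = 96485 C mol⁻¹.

Q = I·t = 3.250 A × 3030.0 s = 9848 C.
n(e⁻) = Q/F = 9848 / 96485 = 0.1021 mol.
Sn²⁺ + 2 e⁻ → Sn, so n(Sn) = n(e⁻)/2 = 0.05103 mol.
m = n·M = 0.05103 × 118.71 = 6.06 g.

6.06 g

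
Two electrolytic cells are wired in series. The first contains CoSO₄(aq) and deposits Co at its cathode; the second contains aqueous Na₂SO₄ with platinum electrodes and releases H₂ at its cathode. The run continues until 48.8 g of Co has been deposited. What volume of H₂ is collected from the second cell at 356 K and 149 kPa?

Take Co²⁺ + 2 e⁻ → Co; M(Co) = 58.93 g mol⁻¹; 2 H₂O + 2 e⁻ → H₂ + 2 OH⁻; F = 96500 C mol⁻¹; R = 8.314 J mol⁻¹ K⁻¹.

n(Co) = 48.8 / 58.93 = 0.8281 mol, so n(e⁻) = 2 × 0.8281 = 1.656 mol.
The cells are in series, so the same 1.656 mol of electrons passes through the second cell.
2 H₂O + 2 e⁻ → H₂ + 2 OH⁻ — 2 mol e⁻ per mol H₂, so n(H₂) = 1.656/2 = 0.8281 mol.
V = nRT/P = (0.8281 × 8.314 × 356) / (149 × 10³) = 0.0164 m³ = 16.4 L.

16.4 L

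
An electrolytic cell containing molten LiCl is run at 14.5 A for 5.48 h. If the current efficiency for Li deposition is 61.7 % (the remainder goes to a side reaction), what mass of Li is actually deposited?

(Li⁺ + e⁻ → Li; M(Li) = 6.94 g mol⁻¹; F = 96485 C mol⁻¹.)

12.7 g

Q = I·t = 14.50 × 19728 = 286100 C.
n(e⁻) = 286100/96485 = 2.965 mol; theoretically n(Li) = 2.965/1 = 2.965 mol, m_theo = 20.58 g.
At 61.7 % efficiency, m_actual = 0.617 × 20.58 = 12.7 g.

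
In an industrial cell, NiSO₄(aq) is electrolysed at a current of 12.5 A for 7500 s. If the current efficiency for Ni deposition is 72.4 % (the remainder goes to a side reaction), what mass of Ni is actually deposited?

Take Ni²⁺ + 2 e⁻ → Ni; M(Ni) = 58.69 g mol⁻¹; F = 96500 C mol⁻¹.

Q = I·t = 12.50 × 7500.0 = 93750 C.
n(e⁻) = 93750/96500 = 0.9715 mol; theoretically n(Ni) = 0.9715/2 = 0.4858 mol, m_theo = 28.51 g.
At 72.4 % efficiency, m_actual = 0.724 × 28.51 = 20.6 g.

20.6 g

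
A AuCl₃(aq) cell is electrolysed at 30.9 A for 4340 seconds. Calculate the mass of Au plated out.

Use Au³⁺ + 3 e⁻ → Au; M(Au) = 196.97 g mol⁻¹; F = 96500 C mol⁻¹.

91.2 g

Q = I·t = 30.90 A × 4340.0 s = 134100 C.
n(e⁻) = Q/F = 134100 / 96500 = 1.390 mol.
Au³⁺ + 3 e⁻ → Au, so n(Au) = n(e⁻)/3 = 0.4632 mol.
m = n·M = 0.4632 × 196.97 = 91.2 g.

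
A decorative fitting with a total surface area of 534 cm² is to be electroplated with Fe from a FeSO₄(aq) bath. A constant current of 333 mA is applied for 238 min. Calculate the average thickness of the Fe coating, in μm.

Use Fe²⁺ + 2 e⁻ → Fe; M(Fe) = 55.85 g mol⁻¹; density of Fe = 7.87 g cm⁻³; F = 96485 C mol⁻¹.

Q = I·t = 0.3330 × 14280 = 4755 C; n(e⁻) = 0.04928 mol.
n(Fe) = n(e⁻)/2 = 0.02464 mol, so m = 0.02464 × 55.85 = 1.376 g.
Volume = m/ρ = 1.376 / 7.87 = 0.1749 cm³.
Thickness = V/A = 0.1749 / 534 = 3.27 × 10⁻⁴ cm = 3.27 μm.

3.27 μm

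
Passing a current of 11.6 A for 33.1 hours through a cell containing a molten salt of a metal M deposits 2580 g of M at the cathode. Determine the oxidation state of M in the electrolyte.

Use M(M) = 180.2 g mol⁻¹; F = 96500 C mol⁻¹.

Q = I·t = 11.60 A × 119160 s = 1382000 C, so n(e⁻) = 1382000/96500 = 14.32 mol.
n(M) deposited = 2580 / 180.2 = 14.32 mol.
Electrons per atom = n(e⁻)/n(M) = 14.32 / 14.32 = 1.00 ≈ 1, so the ion is M⁺.

+1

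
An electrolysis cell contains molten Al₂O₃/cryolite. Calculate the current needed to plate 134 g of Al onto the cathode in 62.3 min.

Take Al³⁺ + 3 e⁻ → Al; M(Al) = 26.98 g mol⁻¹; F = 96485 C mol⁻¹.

n(Al) = 134 / 26.98 = 4.967 mol.
n(e⁻) = 3 × 4.967 = 14.90 mol.
Q = n(e⁻)·F = 14.90 × 96485 = 1438000 C.
I = Q/t = 1438000 / 3738.0 s = 385 A.

385 A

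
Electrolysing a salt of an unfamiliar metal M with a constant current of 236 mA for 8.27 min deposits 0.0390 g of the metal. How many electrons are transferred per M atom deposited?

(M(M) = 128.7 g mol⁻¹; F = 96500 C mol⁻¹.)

Q = I·t = 0.2360 A × 496.20 s = 117.1 C, so n(e⁻) = 117.1/96500 = 0.001214 mol.
n(M) deposited = 0.0390 / 128.7 = 0.0003030 mol.
Electrons per atom = n(e⁻)/n(M) = 0.001214 / 0.0003030 = 4.00 ≈ 4, so the ion is M⁴⁺.

4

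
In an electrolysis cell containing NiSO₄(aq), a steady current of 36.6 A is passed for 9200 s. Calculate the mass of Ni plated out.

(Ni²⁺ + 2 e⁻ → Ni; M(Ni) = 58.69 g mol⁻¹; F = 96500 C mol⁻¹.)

102 g

Q = I·t = 36.60 A × 9200.0 s = 336700 C.
n(e⁻) = Q/F = 336700 / 96500 = 3.489 mol.
Ni²⁺ + 2 e⁻ → Ni, so n(Ni) = n(e⁻)/2 = 1.745 mol.
m = n·M = 1.745 × 58.69 = 102 g.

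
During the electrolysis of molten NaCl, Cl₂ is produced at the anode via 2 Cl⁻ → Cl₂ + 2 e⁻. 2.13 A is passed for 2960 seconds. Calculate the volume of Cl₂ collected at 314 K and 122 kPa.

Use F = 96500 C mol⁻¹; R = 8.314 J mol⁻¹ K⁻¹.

0.699 L

Q = I·t = 2.130 A × 2960.0 s = 6305 C.
n(e⁻) = Q/F = 6305 / 96500 = 0.06533 mol.
2 electrons are transferred per Cl₂ molecule, so n(Cl₂) = 0.06533 / 2 = 0.03267 mol.
V = nRT/P = (0.03267 × 8.314 × 314) / (122 × 10³ Pa) = 6.99 × 10⁻⁴ m³ = 0.699 L.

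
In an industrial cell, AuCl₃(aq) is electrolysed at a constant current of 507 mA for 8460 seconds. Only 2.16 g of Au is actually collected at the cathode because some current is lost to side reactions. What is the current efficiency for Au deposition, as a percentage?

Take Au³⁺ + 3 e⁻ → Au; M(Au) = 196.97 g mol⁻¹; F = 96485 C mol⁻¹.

Q = I·t = 0.5070 × 8460.0 = 4289 C; n(e⁻) = 4289/96485 = 0.04445 mol.
Theoretical n(Au) = n(e⁻)/3 = 0.01482 mol, i.e. m_theo = 0.01482 × 196.97 = 2.919 g.
Efficiency = m_actual / m_theo = 2.16 / 2.919 = 74.0 %.

74.0 %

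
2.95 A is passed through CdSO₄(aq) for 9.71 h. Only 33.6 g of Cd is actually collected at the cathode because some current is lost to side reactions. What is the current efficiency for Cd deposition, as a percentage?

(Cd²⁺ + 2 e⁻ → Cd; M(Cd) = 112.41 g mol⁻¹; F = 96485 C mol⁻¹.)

Q = I·t = 2.950 × 34956 = 103100 C; n(e⁻) = 103100/96485 = 1.069 mol.
Theoretical n(Cd) = n(e⁻)/2 = 0.5344 mol, i.e. m_theo = 0.5344 × 112.41 = 60.07 g.
Efficiency = m_actual / m_theo = 33.6 / 60.07 = 55.9 %.

55.9 %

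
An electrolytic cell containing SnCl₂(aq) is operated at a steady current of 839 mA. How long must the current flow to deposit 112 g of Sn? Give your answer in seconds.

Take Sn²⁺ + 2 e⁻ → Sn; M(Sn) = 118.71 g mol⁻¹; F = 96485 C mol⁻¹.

2.17 × 10⁵ s

n(Sn) = m/M = 112 / 118.71 = 0.9435 mol.
Each Sn atom requires 2 electrons, so n(e⁻) = 2 × 0.9435 = 1.887 mol.
Q = n(e⁻)·F = 1.887 × 96485 = 182100 C.
t = Q/I = 182100 / 0.8390 A = 217000 s.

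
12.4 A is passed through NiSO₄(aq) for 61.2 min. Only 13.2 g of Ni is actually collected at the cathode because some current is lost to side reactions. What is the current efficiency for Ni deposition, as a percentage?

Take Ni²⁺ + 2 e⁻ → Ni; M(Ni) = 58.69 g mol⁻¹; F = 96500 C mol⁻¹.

95.3 %

Q = I·t = 12.40 × 3672.0 = 45530 C; n(e⁻) = 45530/96500 = 0.4718 mol.
Theoretical n(Ni) = n(e⁻)/2 = 0.2359 mol, i.e. m_theo = 0.2359 × 58.69 = 13.85 g.
Efficiency = m_actual / m_theo = 13.2 / 13.85 = 95.3 %.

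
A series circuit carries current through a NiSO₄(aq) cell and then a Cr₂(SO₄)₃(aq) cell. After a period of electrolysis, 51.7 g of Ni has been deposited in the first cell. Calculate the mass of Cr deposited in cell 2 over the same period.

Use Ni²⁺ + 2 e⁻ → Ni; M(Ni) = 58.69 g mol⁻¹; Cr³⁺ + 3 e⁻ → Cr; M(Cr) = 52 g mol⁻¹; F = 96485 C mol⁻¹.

n(Ni) = 51.7 / 58.69 = 0.8809 mol.
Since Ni²⁺ + 2 e⁻ → Ni, n(e⁻) passed = 2 × 0.8809 = 1.762 mol.
Cells in series carry the same charge, so the same 1.762 mol of electrons passes through cell 2.
Cr³⁺ + 3 e⁻ → Cr, so n(Cr) = 1.762 / 3 = 0.5873 mol.
m(Cr) = 0.5873 × 52 = 30.5 g.

30.5 g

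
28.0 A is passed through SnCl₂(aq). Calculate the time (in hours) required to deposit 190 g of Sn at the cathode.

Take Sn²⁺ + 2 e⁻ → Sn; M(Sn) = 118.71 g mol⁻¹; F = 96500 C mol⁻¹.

n(Sn) = m/M = 190 / 118.71 = 1.601 mol.
Each Sn atom requires 2 electrons, so n(e⁻) = 2 × 1.601 = 3.201 mol.
Q = n(e⁻)·F = 3.201 × 96500 = 308900 C.
t = Q/I = 308900 / 28.00 A = 11030 s = 3.06 h.

3.06 h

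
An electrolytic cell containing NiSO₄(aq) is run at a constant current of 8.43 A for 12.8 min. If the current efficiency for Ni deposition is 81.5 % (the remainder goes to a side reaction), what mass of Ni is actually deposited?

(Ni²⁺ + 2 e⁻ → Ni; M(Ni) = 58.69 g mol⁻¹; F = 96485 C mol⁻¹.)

1.60 g

Q = I·t = 8.430 × 768.00 = 6474 C.
n(e⁻) = 6474/96485 = 0.06710 mol; theoretically n(Ni) = 0.06710/2 = 0.03355 mol, m_theo = 1.969 g.
At 81.5 % efficiency, m_actual = 0.815 × 1.969 = 1.60 g.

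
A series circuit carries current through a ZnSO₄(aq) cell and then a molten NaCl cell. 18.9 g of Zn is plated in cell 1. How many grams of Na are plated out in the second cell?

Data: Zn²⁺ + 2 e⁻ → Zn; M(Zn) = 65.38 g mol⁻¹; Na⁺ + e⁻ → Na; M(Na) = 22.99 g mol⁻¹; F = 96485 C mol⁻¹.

13.3 g

n(Zn) = 18.9 / 65.38 = 0.2891 mol.
Since Zn²⁺ + 2 e⁻ → Zn, n(e⁻) passed = 2 × 0.2891 = 0.5782 mol.
Cells in series carry the same charge, so the same 0.5782 mol of electrons passes through cell 2.
Na⁺ + e⁻ → Na, so n(Na) = 0.5782 / 1 = 0.5782 mol.
m(Na) = 0.5782 × 22.99 = 13.3 g.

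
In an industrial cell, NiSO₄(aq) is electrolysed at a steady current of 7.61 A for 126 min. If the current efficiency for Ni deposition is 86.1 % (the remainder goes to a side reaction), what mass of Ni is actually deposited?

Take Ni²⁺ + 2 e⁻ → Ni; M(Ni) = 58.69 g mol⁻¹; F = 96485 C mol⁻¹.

15.1 g

Q = I·t = 7.610 × 7560.0 = 57530 C.
n(e⁻) = 57530/96485 = 0.5963 mol; theoretically n(Ni) = 0.5963/2 = 0.2981 mol, m_theo = 17.50 g.
At 86.1 % efficiency, m_actual = 0.861 × 17.50 = 15.1 g.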